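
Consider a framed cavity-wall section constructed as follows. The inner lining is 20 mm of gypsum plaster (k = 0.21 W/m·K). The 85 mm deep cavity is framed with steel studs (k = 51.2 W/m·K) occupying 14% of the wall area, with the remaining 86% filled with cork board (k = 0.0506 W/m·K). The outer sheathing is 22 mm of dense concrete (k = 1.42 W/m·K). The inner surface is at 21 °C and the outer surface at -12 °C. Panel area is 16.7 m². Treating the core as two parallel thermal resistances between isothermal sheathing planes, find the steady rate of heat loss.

Q ≈ 4500 W

Sheathing layers in series; stud and cavity paths in parallel between them.
R_inner = 0.02/(0.21×16.7) = 0.005703 K/W
R_stud  = 0.085/(51.2×0.14×16.7) = 7.101×10^-4 K/W
R_cav   = 0.085/(0.0506×0.86×16.7) = 0.117 K/W
1/R_core = 1/R_stud + 1/R_cav → R_core = 7.058×10^-4 K/W
R_outer = 0.022/(1.42×16.7) = 9.277×10^-4 K/W
R_total = 0.007336 K/W
Q = ΔT/R_total = 33/0.007336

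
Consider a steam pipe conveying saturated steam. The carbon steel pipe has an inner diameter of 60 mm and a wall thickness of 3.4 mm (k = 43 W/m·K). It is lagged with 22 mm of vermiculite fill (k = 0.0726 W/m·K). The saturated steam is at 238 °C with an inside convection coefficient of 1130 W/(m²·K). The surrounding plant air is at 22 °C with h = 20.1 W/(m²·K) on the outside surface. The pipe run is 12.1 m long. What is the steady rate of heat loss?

Per-layer cylindrical resistances, series-summed:
R_inner film = 1/(h_i·2πr₁L) = 1/(1130×2π×0.03×12.1) = 3.88×10^-4 K/W
R_carbon steel pipe wall = ln(33.4/30)/(2π×43×12.1) = 3.284×10^-5 K/W
R_vermiculite fill = ln(55.4/33.4)/(2π×0.0726×12.1) = 0.09168 K/W
R_outer film = 1/(h_o·2πr_oL) = 1/(20.1×2π×0.0554×12.1) = 0.01181 K/W
R_total = 0.1039 K/W
Q = ΔT/R_total = 216/0.1039

Q ≈ 2080 W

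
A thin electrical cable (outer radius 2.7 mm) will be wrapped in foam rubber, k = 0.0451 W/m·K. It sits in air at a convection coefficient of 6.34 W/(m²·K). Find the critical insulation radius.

r_cr ≈ 7.11 mm

For a cylinder r_cr = k/h = 0.0451/6.34
r_cr = 7.11 mm; since the bare radius (2.7 mm) is below r_cr, adding a thin layer of insulation will *increase* heat loss.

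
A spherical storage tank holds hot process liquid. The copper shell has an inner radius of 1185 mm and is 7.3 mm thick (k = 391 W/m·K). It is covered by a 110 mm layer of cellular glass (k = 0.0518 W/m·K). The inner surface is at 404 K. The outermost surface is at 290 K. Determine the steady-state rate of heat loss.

Q ≈ 1050 W

Each spherical layer contributes R = (1/r_i − 1/r_o)/(4πk):
R_copper shell = (1/1.185 − 1/1.1923)/(4π×391) = 1.052×10^-6 K/W
R_cellular glass = (1/1.1923 − 1/1.3023)/(4π×0.0518) = 0.1088 K/W
R_total = 0.1088 K/W
Q = ΔT/R_total = 114/0.1088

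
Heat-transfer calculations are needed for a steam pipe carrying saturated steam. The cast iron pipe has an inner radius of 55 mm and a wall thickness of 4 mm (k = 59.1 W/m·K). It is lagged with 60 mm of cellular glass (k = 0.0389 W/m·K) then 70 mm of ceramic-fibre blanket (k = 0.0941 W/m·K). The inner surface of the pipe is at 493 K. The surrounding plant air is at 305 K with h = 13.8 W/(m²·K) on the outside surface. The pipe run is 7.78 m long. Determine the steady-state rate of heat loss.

Q ≈ 394 W

Radial resistances (cylindrical: R_cond = ln(r_o/r_i)/(2πkL), R_conv = 1/(h·2πrL)):
R_cast iron pipe wall = ln(59/55)/(2π×59.1×7.78) = 2.43×10^-5 K/W
R_cellular glass = ln(119/59)/(2π×0.0389×7.78) = 0.369 K/W
R_ceramic-fibre blanket = ln(189/119)/(2π×0.0941×7.78) = 0.1006 K/W
R_outer film = 1/(h_o·2πr_oL) = 1/(13.8×2π×0.189×7.78) = 0.007843 K/W
R_total = 0.4774 K/W
Q = ΔT/R_total = 188/0.4774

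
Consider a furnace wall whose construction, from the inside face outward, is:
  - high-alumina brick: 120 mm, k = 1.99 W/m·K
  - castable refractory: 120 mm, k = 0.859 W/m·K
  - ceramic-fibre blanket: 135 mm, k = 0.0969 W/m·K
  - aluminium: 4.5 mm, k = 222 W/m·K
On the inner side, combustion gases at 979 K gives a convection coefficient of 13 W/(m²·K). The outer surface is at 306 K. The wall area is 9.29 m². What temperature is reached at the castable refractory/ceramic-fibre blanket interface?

Model the wall as resistances in series:
R_inner film = 1/(h_i·A) = 1/(13×9.29) = 0.00828 K/W
R_high-alumina brick = L/(kA) = 0.12/(1.99×9.29) = 0.006491 K/W
R_castable refractory = L/(kA) = 0.12/(0.859×9.29) = 0.01504 K/W
R_ceramic-fibre blanket = L/(kA) = 0.135/(0.0969×9.29) = 0.15 K/W
R_aluminium = L/(kA) = 0.0045/(222×9.29) = 2.182×10^-6 K/W
R_total = 0.1798 K/W;  Q = ΔT/R_total = 673/0.1798 = 3744 W
T_interface = T_inner − Q·ΣR(inner→interface) = 979 − 3740×0.02981

T ≈ 867 K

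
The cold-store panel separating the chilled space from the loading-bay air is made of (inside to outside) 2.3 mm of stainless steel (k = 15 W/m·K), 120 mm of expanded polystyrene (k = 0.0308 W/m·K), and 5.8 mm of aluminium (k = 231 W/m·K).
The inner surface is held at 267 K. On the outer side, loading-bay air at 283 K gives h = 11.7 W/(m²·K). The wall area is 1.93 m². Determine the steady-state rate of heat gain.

Series thermal resistances:
R_stainless steel = L/(kA) = 0.0023/(15×1.93) = 7.945×10^-5 K/W
R_expanded polystyrene = L/(kA) = 0.12/(0.0308×1.93) = 2.019 K/W
R_aluminium = L/(kA) = 0.0058/(231×1.93) = 1.301×10^-5 K/W
R_outer film = 1/(h_o·A) = 1/(11.7×1.93) = 0.04429 K/W
R_total = 2.063 K/W
Q = ΔT / R_total = 16 / 2.063

Q ≈ 7.76 W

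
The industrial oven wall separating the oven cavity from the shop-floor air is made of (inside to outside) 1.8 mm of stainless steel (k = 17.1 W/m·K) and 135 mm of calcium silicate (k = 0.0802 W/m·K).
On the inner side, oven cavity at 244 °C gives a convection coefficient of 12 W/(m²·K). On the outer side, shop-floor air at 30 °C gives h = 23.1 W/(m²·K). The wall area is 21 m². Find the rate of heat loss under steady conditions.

Model the wall as resistances in series:
R_inner film = 1/(h_i·A) = 1/(12×21) = 0.003968 K/W
R_stainless steel = L/(kA) = 0.0018/(17.1×21) = 5.013×10^-6 K/W
R_calcium silicate = L/(kA) = 0.135/(0.0802×21) = 0.08016 K/W
R_outer film = 1/(h_o·A) = 1/(23.1×21) = 0.002061 K/W
R_total = 0.08619 K/W
Q = ΔT / R_total = 214 / 0.08619

Q ≈ 2480 W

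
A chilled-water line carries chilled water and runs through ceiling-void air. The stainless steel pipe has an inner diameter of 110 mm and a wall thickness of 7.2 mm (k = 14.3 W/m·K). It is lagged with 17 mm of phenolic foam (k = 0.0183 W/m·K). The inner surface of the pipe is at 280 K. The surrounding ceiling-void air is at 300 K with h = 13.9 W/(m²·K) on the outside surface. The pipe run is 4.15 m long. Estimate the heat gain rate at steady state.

Q ≈ 36.9 W

Per-layer cylindrical resistances, series-summed:
R_stainless steel pipe wall = ln(62.2/55)/(2π×14.3×4.15) = 3.299×10^-4 K/W
R_phenolic foam = ln(79.2/62.2)/(2π×0.0183×4.15) = 0.5064 K/W
R_outer film = 1/(h_o·2πr_oL) = 1/(13.9×2π×0.0792×4.15) = 0.03484 K/W
R_total = 0.5415 K/W
Q = ΔT/R_total = 20/0.5415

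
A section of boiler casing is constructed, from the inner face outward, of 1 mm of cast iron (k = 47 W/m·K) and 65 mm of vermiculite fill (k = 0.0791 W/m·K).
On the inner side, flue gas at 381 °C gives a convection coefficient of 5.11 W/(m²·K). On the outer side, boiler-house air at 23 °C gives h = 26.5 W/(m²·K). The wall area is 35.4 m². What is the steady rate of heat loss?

Model the wall as resistances in series:
R_inner film = 1/(h_i·A) = 1/(5.11×35.4) = 0.005528 K/W
R_cast iron = L/(kA) = 0.001/(47×35.4) = 6.01×10^-7 K/W
R_vermiculite fill = L/(kA) = 0.065/(0.0791×35.4) = 0.02321 K/W
R_outer film = 1/(h_o·A) = 1/(26.5×35.4) = 0.001066 K/W
R_total = 0.02981 K/W
Q = ΔT / R_total = 358 / 0.02981

Q ≈ 12000 W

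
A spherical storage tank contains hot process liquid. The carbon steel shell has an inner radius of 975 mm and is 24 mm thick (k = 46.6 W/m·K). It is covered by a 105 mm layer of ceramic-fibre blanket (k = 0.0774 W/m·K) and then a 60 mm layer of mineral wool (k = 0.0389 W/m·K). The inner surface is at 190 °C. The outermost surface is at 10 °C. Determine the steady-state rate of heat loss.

Q ≈ 931 W

For a spherical shell R = (1/r₁ − 1/r₂)/(4πk); film R = 1/(h·4πr²). In series:
R_carbon steel shell = (1/0.975 − 1/0.999)/(4π×46.6) = 4.208×10^-5 K/W
R_ceramic-fibre blanket = (1/0.999 − 1/1.104)/(4π×0.0774) = 0.09788 K/W
R_mineral wool = (1/1.104 − 1/1.164)/(4π×0.0389) = 0.09551 K/W
R_total = 0.1934 K/W
Q = ΔT/R_total = 180/0.1934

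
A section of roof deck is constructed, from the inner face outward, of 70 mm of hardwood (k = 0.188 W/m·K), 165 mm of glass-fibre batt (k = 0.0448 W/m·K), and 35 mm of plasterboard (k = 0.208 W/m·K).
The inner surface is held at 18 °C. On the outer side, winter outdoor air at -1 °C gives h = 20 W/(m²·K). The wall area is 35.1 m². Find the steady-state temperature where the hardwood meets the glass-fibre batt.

T ≈ 16.3 °C

Using the resistance-network approach (series):
R_hardwood = L/(kA) = 0.07/(0.188×35.1) = 0.01061 K/W
R_glass-fibre batt = L/(kA) = 0.165/(0.0448×35.1) = 0.1049 K/W
R_plasterboard = L/(kA) = 0.035/(0.208×35.1) = 0.004794 K/W
R_outer film = 1/(h_o·A) = 1/(20×35.1) = 0.001425 K/W
R_total = 0.1218 K/W;  Q = ΔT/R_total = 19/0.1218 = 156 W
T_interface = T_inner − Q·ΣR(inner→interface) = 18 − 156×0.01061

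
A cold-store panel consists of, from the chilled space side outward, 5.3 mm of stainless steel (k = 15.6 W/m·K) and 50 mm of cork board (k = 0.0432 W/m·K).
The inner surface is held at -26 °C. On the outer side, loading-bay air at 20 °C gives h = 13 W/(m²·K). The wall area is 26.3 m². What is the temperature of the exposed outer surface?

T ≈ 17.1 °C

Series thermal resistances:
R_stainless steel = L/(kA) = 0.0053/(15.6×26.3) = 1.292×10^-5 K/W
R_cork board = L/(kA) = 0.05/(0.0432×26.3) = 0.04401 K/W
R_outer film = 1/(h_o·A) = 1/(13×26.3) = 0.002925 K/W
R_total = 0.04695 K/W;  Q = ΔT/R_total = 46/0.04695 = 979.9 W
T_interface = T_inner + Q·ΣR(inner→interface) = -26 + 980×0.04402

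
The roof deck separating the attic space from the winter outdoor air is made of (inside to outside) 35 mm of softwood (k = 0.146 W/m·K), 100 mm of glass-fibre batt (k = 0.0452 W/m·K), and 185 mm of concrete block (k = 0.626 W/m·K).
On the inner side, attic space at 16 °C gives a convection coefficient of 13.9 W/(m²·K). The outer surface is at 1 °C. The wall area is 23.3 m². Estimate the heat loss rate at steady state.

Q ≈ 124 W

Thermal resistances in series:
R_inner film = 1/(h_i·A) = 1/(13.9×23.3) = 0.003088 K/W
R_softwood = L/(kA) = 0.035/(0.146×23.3) = 0.01029 K/W
R_glass-fibre batt = L/(kA) = 0.1/(0.0452×23.3) = 0.09495 K/W
R_concrete block = L/(kA) = 0.185/(0.626×23.3) = 0.01268 K/W
R_total = 0.121 K/W
Q = ΔT / R_total = 15 / 0.121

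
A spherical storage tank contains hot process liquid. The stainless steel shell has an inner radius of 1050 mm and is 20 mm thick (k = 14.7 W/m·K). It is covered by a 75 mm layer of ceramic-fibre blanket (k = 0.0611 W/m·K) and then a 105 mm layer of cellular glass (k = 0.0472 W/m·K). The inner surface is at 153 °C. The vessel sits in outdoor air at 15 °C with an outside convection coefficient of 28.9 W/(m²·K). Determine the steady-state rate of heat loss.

Q ≈ 672 W

Radial (spherical) resistances in series:
R_stainless steel shell = (1/1.05 − 1/1.07)/(4π×14.7) = 9.637×10^-5 K/W
R_ceramic-fibre blanket = (1/1.07 − 1/1.145)/(4π×0.0611) = 0.07973 K/W
R_cellular glass = (1/1.145 − 1/1.25)/(4π×0.0472) = 0.1237 K/W
R_outer film = 1/(h·4πr_o²) = 1/(28.9×4π×1.25²) = 0.001762 K/W
R_total = 0.2053 K/W
Q = ΔT/R_total = 138/0.2053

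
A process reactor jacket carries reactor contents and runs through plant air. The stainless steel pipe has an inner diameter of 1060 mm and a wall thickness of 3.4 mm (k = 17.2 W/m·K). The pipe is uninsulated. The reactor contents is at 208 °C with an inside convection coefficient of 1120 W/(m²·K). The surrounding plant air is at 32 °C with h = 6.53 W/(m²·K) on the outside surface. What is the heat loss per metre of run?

Treating each annulus and film as a series resistance:
R_inner film = 1/(h_i·2πr₁L) = 1/(1120×2π×0.53×1) = 2.681×10^-4 K/W
R_stainless steel pipe wall = ln(533.4/530)/(2π×17.2×1) = 5.917×10^-5 K/W
R_outer film = 1/(h_o·2πr_oL) = 1/(6.53×2π×0.5334×1) = 0.04569 K/W
R_total = 0.04602 K/W
Q = ΔT/R_total = 176/0.04602

q′ ≈ 3820 W/m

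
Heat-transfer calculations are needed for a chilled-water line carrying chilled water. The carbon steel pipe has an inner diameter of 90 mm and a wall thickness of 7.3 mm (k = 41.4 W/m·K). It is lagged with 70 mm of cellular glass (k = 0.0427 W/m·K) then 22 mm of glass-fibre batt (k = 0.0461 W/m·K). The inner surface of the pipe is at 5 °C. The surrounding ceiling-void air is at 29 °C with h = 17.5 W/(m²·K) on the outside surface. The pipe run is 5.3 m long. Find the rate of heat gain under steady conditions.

Q ≈ 33.5 W

Per-layer cylindrical resistances, series-summed:
R_carbon steel pipe wall = ln(52.3/45)/(2π×41.4×5.3) = 1.09×10^-4 K/W
R_cellular glass = ln(122.3/52.3)/(2π×0.0427×5.3) = 0.5974 K/W
R_glass-fibre batt = ln(144.3/122.3)/(2π×0.0461×5.3) = 0.1078 K/W
R_outer film = 1/(h_o·2πr_oL) = 1/(17.5×2π×0.1443×5.3) = 0.01189 K/W
R_total = 0.7172 K/W
Q = ΔT/R_total = 24/0.7172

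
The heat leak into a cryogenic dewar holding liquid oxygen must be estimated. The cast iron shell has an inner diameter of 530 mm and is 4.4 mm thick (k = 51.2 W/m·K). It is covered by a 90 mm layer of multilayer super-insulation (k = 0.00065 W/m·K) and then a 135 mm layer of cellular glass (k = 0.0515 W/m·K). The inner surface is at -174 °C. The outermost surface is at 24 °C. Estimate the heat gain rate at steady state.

Q ≈ 1.72 W

Each spherical layer contributes R = (1/r_i − 1/r_o)/(4πk):
R_cast iron shell = (1/0.265 − 1/0.2694)/(4π×51.2) = 9.579×10^-5 K/W
R_multilayer super-insulation = (1/0.2694 − 1/0.3594)/(4π×0.00065) = 113.8 K/W
R_cellular glass = (1/0.3594 − 1/0.4944)/(4π×0.0515) = 1.174 K/W
R_total = 115 K/W
Q = ΔT/R_total = 198/115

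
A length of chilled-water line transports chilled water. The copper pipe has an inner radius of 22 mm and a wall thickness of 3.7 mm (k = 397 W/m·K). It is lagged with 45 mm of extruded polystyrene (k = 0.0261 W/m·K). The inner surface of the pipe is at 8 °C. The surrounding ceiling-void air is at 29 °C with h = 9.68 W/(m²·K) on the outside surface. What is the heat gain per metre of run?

For a radial system each layer contributes R = ln(r_out/r_in)/(2πkL); films add R = 1/(hA).
R_copper pipe wall = ln(25.7/22)/(2π×397×1) = 6.232×10^-5 K/W
R_extruded polystyrene = ln(70.7/25.7)/(2π×0.0261×1) = 6.171 K/W
R_outer film = 1/(h_o·2πr_oL) = 1/(9.68×2π×0.0707×1) = 0.2326 K/W
R_total = 6.403 K/W
Q = ΔT/R_total = 21/6.403

q′ ≈ 3.28 W/m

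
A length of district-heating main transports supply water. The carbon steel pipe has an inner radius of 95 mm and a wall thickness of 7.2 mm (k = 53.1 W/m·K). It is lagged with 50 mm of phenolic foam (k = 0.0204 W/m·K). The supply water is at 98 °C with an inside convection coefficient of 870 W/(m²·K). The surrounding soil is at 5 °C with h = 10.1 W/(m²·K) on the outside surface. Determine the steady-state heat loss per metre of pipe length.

q′ ≈ 28.9 W/m

Per-layer cylindrical resistances, series-summed:
R_inner film = 1/(h_i·2πr₁L) = 1/(870×2π×0.095×1) = 0.001926 K/W
R_carbon steel pipe wall = ln(102.2/95)/(2π×53.1×1) = 2.19×10^-4 K/W
R_phenolic foam = ln(152.2/102.2)/(2π×0.0204×1) = 3.107 K/W
R_outer film = 1/(h_o·2πr_oL) = 1/(10.1×2π×0.1522×1) = 0.1035 K/W
R_total = 3.213 K/W
Q = ΔT/R_total = 93/3.213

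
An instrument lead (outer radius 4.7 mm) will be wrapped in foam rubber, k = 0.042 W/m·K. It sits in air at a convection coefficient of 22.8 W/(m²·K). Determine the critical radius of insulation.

r_cr ≈ 1.84 mm

For a cylinder r_cr = k/h = 0.042/22.8
r_cr = 1.84 mm; since the bare radius (4.7 mm) is above r_cr, any added insulation will reduce heat loss.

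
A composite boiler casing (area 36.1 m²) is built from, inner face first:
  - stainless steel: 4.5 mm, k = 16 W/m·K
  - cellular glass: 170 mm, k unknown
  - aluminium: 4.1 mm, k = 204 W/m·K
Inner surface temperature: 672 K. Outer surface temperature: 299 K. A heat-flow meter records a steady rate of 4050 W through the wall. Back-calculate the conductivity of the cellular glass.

k ≈ 0.0511 W/(m·K)

Series thermal resistances:
R_stainless steel = L/(kA) = 0.0045/(16×36.1) = 7.791×10^-6 K/W
R_aluminium = L/(kA) = 0.0041/(204×36.1) = 5.567×10^-7 K/W
Sum of known resistances R_other = 8.348×10^-6 K/W
Total R = ΔT/Q = 373/4050 = 0.0921 K/W
R_cellular glass = R_total − R_other = 0.09209 K/W
k = L/(R·A) = 0.17/(0.09209×36.1)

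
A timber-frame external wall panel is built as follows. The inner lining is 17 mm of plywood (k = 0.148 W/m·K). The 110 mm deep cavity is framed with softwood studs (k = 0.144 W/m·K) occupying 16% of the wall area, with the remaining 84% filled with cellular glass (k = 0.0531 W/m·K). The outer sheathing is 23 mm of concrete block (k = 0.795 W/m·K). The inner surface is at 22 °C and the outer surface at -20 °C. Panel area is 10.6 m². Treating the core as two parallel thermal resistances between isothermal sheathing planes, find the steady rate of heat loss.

Q ≈ 252 W

Sheathing layers in series; stud and cavity paths in parallel between them.
R_inner = 0.017/(0.148×10.6) = 0.01084 K/W
R_stud  = 0.11/(0.144×0.16×10.6) = 0.4504 K/W
R_cav   = 0.11/(0.0531×0.84×10.6) = 0.2327 K/W
1/R_core = 1/R_stud + 1/R_cav → R_core = 0.1534 K/W
R_outer = 0.023/(0.795×10.6) = 0.002729 K/W
R_total = 0.167 K/W
Q = ΔT/R_total = 42/0.167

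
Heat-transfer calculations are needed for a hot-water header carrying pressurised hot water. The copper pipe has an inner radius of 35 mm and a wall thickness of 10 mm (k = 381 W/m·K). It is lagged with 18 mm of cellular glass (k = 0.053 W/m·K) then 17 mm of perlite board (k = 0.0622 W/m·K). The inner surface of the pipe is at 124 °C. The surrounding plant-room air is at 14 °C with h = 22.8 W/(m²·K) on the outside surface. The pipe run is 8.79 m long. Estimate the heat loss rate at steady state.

Q ≈ 566 W

Radial resistances (cylindrical: R_cond = ln(r_o/r_i)/(2πkL), R_conv = 1/(h·2πrL)):
R_copper pipe wall = ln(45/35)/(2π×381×8.79) = 1.194×10^-5 K/W
R_cellular glass = ln(63/45)/(2π×0.053×8.79) = 0.1149 K/W
R_perlite board = ln(80/63)/(2π×0.0622×8.79) = 0.06954 K/W
R_outer film = 1/(h_o·2πr_oL) = 1/(22.8×2π×0.08×8.79) = 0.009927 K/W
R_total = 0.1944 K/W
Q = ΔT/R_total = 110/0.1944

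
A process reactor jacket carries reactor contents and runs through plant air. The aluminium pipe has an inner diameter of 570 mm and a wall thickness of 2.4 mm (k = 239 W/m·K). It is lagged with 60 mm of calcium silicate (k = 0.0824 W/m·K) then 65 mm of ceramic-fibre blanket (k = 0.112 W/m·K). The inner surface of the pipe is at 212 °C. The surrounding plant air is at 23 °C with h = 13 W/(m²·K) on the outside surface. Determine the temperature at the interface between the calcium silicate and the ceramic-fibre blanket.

For a radial system each layer contributes R = ln(r_out/r_in)/(2πkL); films add R = 1/(hA).
R_aluminium pipe wall = ln(287.4/285)/(2π×239×1) = 5.584×10^-6 K/W
R_calcium silicate = ln(347.4/287.4)/(2π×0.0824×1) = 0.3662 K/W
R_ceramic-fibre blanket = ln(412.4/347.4)/(2π×0.112×1) = 0.2437 K/W
R_outer film = 1/(h_o·2πr_oL) = 1/(13×2π×0.4124×1) = 0.02969 K/W
R_total = 0.6396 K/W
Q = ΔT/R_total = 189/0.6396
Q = 295 W/m
T_interface = T_inner − Q·ΣR(inner→interface) = 212 − 295×0.3662

T ≈ 104 °C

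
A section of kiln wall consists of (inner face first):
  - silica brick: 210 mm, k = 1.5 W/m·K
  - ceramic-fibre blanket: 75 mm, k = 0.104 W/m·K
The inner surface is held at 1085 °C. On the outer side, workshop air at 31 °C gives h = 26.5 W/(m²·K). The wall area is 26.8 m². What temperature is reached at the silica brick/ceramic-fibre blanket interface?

Model the wall as resistances in series:
R_silica brick = L/(kA) = 0.21/(1.5×26.8) = 0.005224 K/W
R_ceramic-fibre blanket = L/(kA) = 0.075/(0.104×26.8) = 0.02691 K/W
R_outer film = 1/(h_o·A) = 1/(26.5×26.8) = 0.001408 K/W
R_total = 0.03354 K/W;  Q = ΔT/R_total = 1054/0.03354 = 31420 W
T_interface = T_inner − Q·ΣR(inner→interface) = 1085 − 31400×0.005224

T ≈ 921 °C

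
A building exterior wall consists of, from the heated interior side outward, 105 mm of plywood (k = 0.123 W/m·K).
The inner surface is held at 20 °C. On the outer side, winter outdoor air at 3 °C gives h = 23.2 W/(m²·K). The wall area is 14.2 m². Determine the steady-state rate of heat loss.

Q ≈ 269 W

Thermal resistances in series:
R_plywood = L/(kA) = 0.105/(0.123×14.2) = 0.06012 K/W
R_outer film = 1/(h_o·A) = 1/(23.2×14.2) = 0.003035 K/W
R_total = 0.06315 K/W
Q = ΔT / R_total = 17 / 0.06315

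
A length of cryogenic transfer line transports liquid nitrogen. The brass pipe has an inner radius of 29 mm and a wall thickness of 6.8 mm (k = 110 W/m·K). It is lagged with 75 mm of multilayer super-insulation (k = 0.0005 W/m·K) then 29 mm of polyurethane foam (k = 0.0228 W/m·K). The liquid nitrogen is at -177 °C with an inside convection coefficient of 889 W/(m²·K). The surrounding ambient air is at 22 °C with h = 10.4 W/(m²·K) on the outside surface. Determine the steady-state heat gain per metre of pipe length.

q′ ≈ 0.551 W/m

Cylindrical conduction, so R = ln(r₂/r₁)/(2πkL) per layer, in series:
R_inner film = 1/(h_i·2πr₁L) = 1/(889×2π×0.029×1) = 0.006173 K/W
R_brass pipe wall = ln(35.8/29)/(2π×110×1) = 3.048×10^-4 K/W
R_multilayer super-insulation = ln(110.8/35.8)/(2π×0.0005×1) = 359.6 K/W
R_polyurethane foam = ln(139.8/110.8)/(2π×0.0228×1) = 1.623 K/W
R_outer film = 1/(h_o·2πr_oL) = 1/(10.4×2π×0.1398×1) = 0.1095 K/W
R_total = 361.4 K/W
Q = ΔT/R_total = 199/361.4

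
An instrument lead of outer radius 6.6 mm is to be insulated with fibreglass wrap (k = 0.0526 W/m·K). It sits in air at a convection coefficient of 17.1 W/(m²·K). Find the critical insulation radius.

For a cylinder r_cr = k/h = 0.0526/17.1
r_cr = 3.08 mm; since the bare radius (6.6 mm) is above r_cr, any added insulation will reduce heat loss.

r_cr ≈ 3.08 mm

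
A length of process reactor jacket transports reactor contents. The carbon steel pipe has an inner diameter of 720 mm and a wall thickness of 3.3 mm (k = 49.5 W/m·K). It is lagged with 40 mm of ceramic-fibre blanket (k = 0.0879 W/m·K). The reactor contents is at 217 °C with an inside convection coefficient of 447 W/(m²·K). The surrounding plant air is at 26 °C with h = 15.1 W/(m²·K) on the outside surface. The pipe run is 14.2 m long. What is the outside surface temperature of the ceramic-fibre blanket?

Radial resistances (cylindrical: R_cond = ln(r_o/r_i)/(2πkL), R_conv = 1/(h·2πrL)):
R_inner film = 1/(h_i·2πr₁L) = 1/(447×2π×0.36×14.2) = 6.965×10^-5 K/W
R_carbon steel pipe wall = ln(363.3/360)/(2π×49.5×14.2) = 2.066×10^-6 K/W
R_ceramic-fibre blanket = ln(403.3/363.3)/(2π×0.0879×14.2) = 0.01332 K/W
R_outer film = 1/(h_o·2πr_oL) = 1/(15.1×2π×0.4033×14.2) = 0.00184 K/W
R_total = 0.01523 K/W
Q = ΔT/R_total = 191/0.01523
Q = 12500 W
T_interface = T_inner − Q·ΣR(inner→interface) = 217 − 12500×0.01339

T ≈ 49.1 °C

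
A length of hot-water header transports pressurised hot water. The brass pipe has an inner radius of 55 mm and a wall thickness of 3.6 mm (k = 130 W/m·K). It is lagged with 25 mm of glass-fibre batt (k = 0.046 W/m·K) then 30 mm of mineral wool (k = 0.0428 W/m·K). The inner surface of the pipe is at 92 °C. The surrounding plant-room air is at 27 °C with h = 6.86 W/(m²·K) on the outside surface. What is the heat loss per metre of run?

q′ ≈ 25.3 W/m

For a radial system each layer contributes R = ln(r_out/r_in)/(2πkL); films add R = 1/(hA).
R_brass pipe wall = ln(58.6/55)/(2π×130×1) = 7.762×10^-5 K/W
R_glass-fibre batt = ln(83.6/58.6)/(2π×0.046×1) = 1.229 K/W
R_mineral wool = ln(113.6/83.6)/(2π×0.0428×1) = 1.14 K/W
R_outer film = 1/(h_o·2πr_oL) = 1/(6.86×2π×0.1136×1) = 0.2042 K/W
R_total = 2.574 K/W
Q = ΔT/R_total = 65/2.574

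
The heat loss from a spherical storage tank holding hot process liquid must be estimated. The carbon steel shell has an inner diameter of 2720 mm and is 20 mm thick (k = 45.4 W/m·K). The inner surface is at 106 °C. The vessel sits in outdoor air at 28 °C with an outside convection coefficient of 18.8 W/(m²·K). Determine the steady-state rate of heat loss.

Q ≈ 34800 W

Each spherical layer contributes R = (1/r_i − 1/r_o)/(4πk):
R_carbon steel shell = (1/1.36 − 1/1.38)/(4π×45.4) = 1.868×10^-5 K/W
R_outer film = 1/(h·4πr_o²) = 1/(18.8×4π×1.38²) = 0.002223 K/W
R_total = 0.002241 K/W
Q = ΔT/R_total = 78/0.002241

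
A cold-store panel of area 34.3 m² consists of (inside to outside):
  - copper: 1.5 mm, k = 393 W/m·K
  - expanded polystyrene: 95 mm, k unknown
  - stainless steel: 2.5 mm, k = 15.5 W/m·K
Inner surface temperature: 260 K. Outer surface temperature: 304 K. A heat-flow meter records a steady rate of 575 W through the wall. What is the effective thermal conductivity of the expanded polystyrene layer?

k ≈ 0.0362 W/(m·K)

Series thermal resistances:
R_copper = L/(kA) = 0.0015/(393×34.3) = 1.113×10^-7 K/W
R_stainless steel = L/(kA) = 0.0025/(15.5×34.3) = 4.702×10^-6 K/W
Sum of known resistances R_other = 4.814×10^-6 K/W
Total R = ΔT/Q = 44/575 = 0.07652 K/W
R_expanded polystyrene = R_total − R_other = 0.07652 K/W
k = L/(R·A) = 0.095/(0.07652×34.3)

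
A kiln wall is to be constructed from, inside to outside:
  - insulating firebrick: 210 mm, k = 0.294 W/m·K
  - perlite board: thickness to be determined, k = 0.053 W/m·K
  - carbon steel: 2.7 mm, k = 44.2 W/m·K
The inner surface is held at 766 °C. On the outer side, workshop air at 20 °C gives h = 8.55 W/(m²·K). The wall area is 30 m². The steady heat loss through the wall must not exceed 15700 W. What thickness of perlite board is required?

L ≈ 31.5 mm

Model the wall as resistances in series:
R_insulating firebrick = L/(kA) = 0.21/(0.294×30) = 0.02381 K/W
R_carbon steel = L/(kA) = 0.0027/(44.2×30) = 2.036×10^-6 K/W
R_outer film = 1/(h_o·A) = 1/(8.55×30) = 0.003899 K/W
Sum of the known resistances R_other = 0.02771 K/W
Required total resistance R_tot = ΔT/Q_allow = 746/15700 = 0.04752 K/W
R_perlite board = R_tot − R_other = 0.01981 K/W
L = R·k·A = 0.01981×0.053×30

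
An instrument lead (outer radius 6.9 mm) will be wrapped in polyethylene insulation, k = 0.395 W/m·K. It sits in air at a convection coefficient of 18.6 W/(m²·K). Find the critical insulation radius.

For a cylinder r_cr = k/h = 0.395/18.6
r_cr = 21.2 mm; since the bare radius (6.9 mm) is below r_cr, adding a thin layer of insulation will *increase* heat loss.

r_cr ≈ 21.2 mm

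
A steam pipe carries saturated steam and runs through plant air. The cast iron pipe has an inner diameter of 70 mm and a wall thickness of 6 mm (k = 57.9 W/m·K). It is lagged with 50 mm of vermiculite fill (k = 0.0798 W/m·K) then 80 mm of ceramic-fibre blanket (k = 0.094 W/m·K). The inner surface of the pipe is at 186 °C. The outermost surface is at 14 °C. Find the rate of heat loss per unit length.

q′ ≈ 64.7 W/m

For a radial system each layer contributes R = ln(r_out/r_in)/(2πkL); films add R = 1/(hA).
R_cast iron pipe wall = ln(41/35)/(2π×57.9×1) = 4.349×10^-4 K/W
R_vermiculite fill = ln(91/41)/(2π×0.0798×1) = 1.59 K/W
R_ceramic-fibre blanket = ln(171/91)/(2π×0.094×1) = 1.068 K/W
R_total = 2.659 K/W
Q = ΔT/R_total = 172/2.659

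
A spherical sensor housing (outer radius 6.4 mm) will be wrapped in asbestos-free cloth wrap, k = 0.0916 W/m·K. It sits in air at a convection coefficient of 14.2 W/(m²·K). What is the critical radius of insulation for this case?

r_cr ≈ 12.9 mm

For a sphere r_cr = 2k/h = 2×0.0916/14.2
r_cr = 12.9 mm; since the bare radius (6.4 mm) is below r_cr, adding a thin layer of insulation will *increase* heat loss.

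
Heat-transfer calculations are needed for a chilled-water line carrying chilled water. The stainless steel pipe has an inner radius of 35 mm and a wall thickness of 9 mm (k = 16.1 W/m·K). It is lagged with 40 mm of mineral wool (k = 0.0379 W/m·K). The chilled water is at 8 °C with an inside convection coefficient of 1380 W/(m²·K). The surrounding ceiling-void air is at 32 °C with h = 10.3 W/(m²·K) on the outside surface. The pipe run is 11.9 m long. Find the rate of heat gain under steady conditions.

For a radial system each layer contributes R = ln(r_out/r_in)/(2πkL); films add R = 1/(hA).
R_inner film = 1/(h_i·2πr₁L) = 1/(1380×2π×0.035×11.9) = 2.769×10^-4 K/W
R_stainless steel pipe wall = ln(44/35)/(2π×16.1×11.9) = 1.901×10^-4 K/W
R_mineral wool = ln(84/44)/(2π×0.0379×11.9) = 0.2282 K/W
R_outer film = 1/(h_o·2πr_oL) = 1/(10.3×2π×0.084×11.9) = 0.01546 K/W
R_total = 0.2441 K/W
Q = ΔT/R_total = 24/0.2441

Q ≈ 98.3 W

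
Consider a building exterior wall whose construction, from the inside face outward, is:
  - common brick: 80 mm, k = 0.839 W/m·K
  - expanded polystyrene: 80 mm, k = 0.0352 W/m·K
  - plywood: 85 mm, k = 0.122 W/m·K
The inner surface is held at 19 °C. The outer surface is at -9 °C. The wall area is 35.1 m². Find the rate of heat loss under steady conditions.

Thermal resistances in series:
R_common brick = L/(kA) = 0.08/(0.839×35.1) = 0.002717 K/W
R_expanded polystyrene = L/(kA) = 0.08/(0.0352×35.1) = 0.06475 K/W
R_plywood = L/(kA) = 0.085/(0.122×35.1) = 0.01985 K/W
R_total = 0.08732 K/W
Q = ΔT / R_total = 28 / 0.08732

Q ≈ 321 W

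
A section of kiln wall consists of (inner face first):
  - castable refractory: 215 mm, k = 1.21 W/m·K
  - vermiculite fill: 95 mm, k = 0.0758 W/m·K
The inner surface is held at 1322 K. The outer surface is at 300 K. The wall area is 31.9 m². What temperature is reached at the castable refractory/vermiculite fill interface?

T ≈ 1200 K

Treating each layer as a thermal resistance in series:
R_castable refractory = L/(kA) = 0.215/(1.21×31.9) = 0.00557 K/W
R_vermiculite fill = L/(kA) = 0.095/(0.0758×31.9) = 0.03929 K/W
R_total = 0.04486 K/W;  Q = ΔT/R_total = 1022/0.04486 = 22780 W
T_interface = T_inner − Q·ΣR(inner→interface) = 1322 − 22800×0.00557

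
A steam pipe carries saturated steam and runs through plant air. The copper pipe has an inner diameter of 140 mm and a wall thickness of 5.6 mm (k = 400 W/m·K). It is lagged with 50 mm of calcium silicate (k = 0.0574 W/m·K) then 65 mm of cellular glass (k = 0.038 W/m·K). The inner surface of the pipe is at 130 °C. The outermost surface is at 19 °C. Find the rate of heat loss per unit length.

Cylindrical conduction, so R = ln(r₂/r₁)/(2πkL) per layer, in series:
R_copper pipe wall = ln(75.6/70)/(2π×400×1) = 3.062×10^-5 K/W
R_calcium silicate = ln(125.6/75.6)/(2π×0.0574×1) = 1.408 K/W
R_cellular glass = ln(190.6/125.6)/(2π×0.038×1) = 1.747 K/W
R_total = 3.154 K/W
Q = ΔT/R_total = 111/3.154

q′ ≈ 35.2 W/m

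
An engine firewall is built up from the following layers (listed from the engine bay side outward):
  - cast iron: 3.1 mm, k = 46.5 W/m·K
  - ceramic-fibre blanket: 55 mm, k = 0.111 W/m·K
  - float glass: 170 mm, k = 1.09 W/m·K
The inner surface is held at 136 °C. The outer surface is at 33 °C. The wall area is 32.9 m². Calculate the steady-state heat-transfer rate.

Q ≈ 5200 W

Thermal resistances in series:
R_cast iron = L/(kA) = 0.0031/(46.5×32.9) = 2.026×10^-6 K/W
R_ceramic-fibre blanket = L/(kA) = 0.055/(0.111×32.9) = 0.01506 K/W
R_float glass = L/(kA) = 0.17/(1.09×32.9) = 0.004741 K/W
R_total = 0.0198 K/W
Q = ΔT / R_total = 103 / 0.0198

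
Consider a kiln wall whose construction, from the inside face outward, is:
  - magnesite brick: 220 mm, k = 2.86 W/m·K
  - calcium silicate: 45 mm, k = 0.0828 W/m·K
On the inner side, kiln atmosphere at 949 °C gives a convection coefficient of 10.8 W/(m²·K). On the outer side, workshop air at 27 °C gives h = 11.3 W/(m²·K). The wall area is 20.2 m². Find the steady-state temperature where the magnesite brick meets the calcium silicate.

Model the wall as resistances in series:
R_inner film = 1/(h_i·A) = 1/(10.8×20.2) = 0.004584 K/W
R_magnesite brick = L/(kA) = 0.22/(2.86×20.2) = 0.003808 K/W
R_calcium silicate = L/(kA) = 0.045/(0.0828×20.2) = 0.0269 K/W
R_outer film = 1/(h_o·A) = 1/(11.3×20.2) = 0.004381 K/W
R_total = 0.03968 K/W;  Q = ΔT/R_total = 922/0.03968 = 23240 W
T_interface = T_inner − Q·ΣR(inner→interface) = 949 − 23200×0.008392

T ≈ 754 °C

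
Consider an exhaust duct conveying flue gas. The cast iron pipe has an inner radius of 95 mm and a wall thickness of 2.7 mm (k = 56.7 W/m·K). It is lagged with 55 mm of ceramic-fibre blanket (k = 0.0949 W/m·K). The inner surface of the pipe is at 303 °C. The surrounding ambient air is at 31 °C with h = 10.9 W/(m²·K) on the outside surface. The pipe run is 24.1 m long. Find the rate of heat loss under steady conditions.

For a radial system each layer contributes R = ln(r_out/r_in)/(2πkL); films add R = 1/(hA).
R_cast iron pipe wall = ln(97.7/95)/(2π×56.7×24.1) = 3.264×10^-6 K/W
R_ceramic-fibre blanket = ln(152.7/97.7)/(2π×0.0949×24.1) = 0.03108 K/W
R_outer film = 1/(h_o·2πr_oL) = 1/(10.9×2π×0.1527×24.1) = 0.003968 K/W
R_total = 0.03505 K/W
Q = ΔT/R_total = 272/0.03505

Q ≈ 7760 W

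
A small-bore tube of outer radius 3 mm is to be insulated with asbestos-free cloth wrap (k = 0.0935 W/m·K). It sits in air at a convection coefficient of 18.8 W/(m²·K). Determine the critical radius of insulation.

r_cr ≈ 4.97 mm

For a cylinder r_cr = k/h = 0.0935/18.8
r_cr = 4.97 mm; since the bare radius (3 mm) is below r_cr, adding a thin layer of insulation will *increase* heat loss.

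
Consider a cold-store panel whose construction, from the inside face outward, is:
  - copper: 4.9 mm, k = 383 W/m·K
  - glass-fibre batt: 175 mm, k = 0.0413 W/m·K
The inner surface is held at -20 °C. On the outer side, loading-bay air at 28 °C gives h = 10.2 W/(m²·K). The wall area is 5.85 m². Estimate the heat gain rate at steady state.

Q ≈ 64.8 W

Model the wall as resistances in series:
R_copper = L/(kA) = 0.0049/(383×5.85) = 2.187×10^-6 K/W
R_glass-fibre batt = L/(kA) = 0.175/(0.0413×5.85) = 0.7243 K/W
R_outer film = 1/(h_o·A) = 1/(10.2×5.85) = 0.01676 K/W
R_total = 0.7411 K/W
Q = ΔT / R_total = 48 / 0.7411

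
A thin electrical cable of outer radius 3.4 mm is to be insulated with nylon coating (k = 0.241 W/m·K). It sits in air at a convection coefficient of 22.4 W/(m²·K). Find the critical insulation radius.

For a cylinder r_cr = k/h = 0.241/22.4
r_cr = 10.8 mm; since the bare radius (3.4 mm) is below r_cr, adding a thin layer of insulation will *increase* heat loss.

r_cr ≈ 10.8 mm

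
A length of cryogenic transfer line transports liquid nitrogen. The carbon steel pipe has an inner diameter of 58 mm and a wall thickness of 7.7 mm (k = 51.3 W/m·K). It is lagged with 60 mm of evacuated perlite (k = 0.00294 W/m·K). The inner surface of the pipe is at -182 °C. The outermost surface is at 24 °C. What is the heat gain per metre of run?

q′ ≈ 3.93 W/m

Per-layer cylindrical resistances, series-summed:
R_carbon steel pipe wall = ln(36.7/29)/(2π×51.3×1) = 7.306×10^-4 K/W
R_evacuated perlite = ln(96.7/36.7)/(2π×0.00294×1) = 52.45 K/W
R_total = 52.45 K/W
Q = ΔT/R_total = 206/52.45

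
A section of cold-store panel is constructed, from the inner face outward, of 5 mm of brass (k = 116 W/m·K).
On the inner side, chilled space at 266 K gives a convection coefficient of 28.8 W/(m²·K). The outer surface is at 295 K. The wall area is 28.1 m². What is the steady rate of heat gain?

Q ≈ 23400 W

Thermal resistances in series:
R_inner film = 1/(h_i·A) = 1/(28.8×28.1) = 0.001236 K/W
R_brass = L/(kA) = 0.005/(116×28.1) = 1.534×10^-6 K/W
R_total = 0.001237 K/W
Q = ΔT / R_total = 29 / 0.001237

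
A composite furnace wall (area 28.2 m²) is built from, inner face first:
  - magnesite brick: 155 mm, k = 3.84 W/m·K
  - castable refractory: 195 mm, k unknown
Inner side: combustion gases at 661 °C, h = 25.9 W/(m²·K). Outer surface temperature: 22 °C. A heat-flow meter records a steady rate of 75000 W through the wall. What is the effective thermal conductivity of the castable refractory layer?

Treating each layer as a thermal resistance in series:
R_inner film = 1/(h_i·A) = 1/(25.9×28.2) = 0.001369 K/W
R_magnesite brick = L/(kA) = 0.155/(3.84×28.2) = 0.001431 K/W
Sum of known resistances R_other = 0.002801 K/W
Total R = ΔT/Q = 639/75000 = 0.00852 K/W
R_castable refractory = R_total − R_other = 0.005719 K/W
k = L/(R·A) = 0.195/(0.005719×28.2)

k ≈ 1.21 W/(m·K)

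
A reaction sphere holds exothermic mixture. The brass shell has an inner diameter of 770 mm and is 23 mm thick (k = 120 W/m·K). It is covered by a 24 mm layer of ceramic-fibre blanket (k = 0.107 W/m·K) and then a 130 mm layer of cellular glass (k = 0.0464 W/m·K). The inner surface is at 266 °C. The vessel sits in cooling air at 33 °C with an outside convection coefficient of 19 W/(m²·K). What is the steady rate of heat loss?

Q ≈ 226 W

Radial (spherical) resistances in series:
R_brass shell = (1/0.385 − 1/0.408)/(4π×120) = 9.71×10^-5 K/W
R_ceramic-fibre blanket = (1/0.408 − 1/0.432)/(4π×0.107) = 0.1013 K/W
R_cellular glass = (1/0.432 − 1/0.562)/(4π×0.0464) = 0.9183 K/W
R_outer film = 1/(h·4πr_o²) = 1/(19×4π×0.562²) = 0.01326 K/W
R_total = 1.033 K/W
Q = ΔT/R_total = 233/1.033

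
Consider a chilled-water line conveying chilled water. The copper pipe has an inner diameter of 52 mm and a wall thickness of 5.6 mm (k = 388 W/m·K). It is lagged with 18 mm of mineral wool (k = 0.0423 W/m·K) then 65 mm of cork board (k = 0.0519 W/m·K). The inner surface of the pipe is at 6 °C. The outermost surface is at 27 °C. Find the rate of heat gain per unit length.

Treating each annulus and film as a series resistance:
R_copper pipe wall = ln(31.6/26)/(2π×388×1) = 8.001×10^-5 K/W
R_mineral wool = ln(49.6/31.6)/(2π×0.0423×1) = 1.696 K/W
R_cork board = ln(114.6/49.6)/(2π×0.0519×1) = 2.568 K/W
R_total = 4.264 K/W
Q = ΔT/R_total = 21/4.264

q′ ≈ 4.92 W/m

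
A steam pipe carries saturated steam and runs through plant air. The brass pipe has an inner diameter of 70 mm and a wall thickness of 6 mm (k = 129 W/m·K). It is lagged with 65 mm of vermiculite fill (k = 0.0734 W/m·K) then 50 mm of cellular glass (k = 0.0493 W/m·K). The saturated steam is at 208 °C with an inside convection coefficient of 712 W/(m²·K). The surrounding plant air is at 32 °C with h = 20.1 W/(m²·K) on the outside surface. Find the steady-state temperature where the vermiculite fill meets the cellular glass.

Cylindrical conduction, so R = ln(r₂/r₁)/(2πkL) per layer, in series:
R_inner film = 1/(h_i·2πr₁L) = 1/(712×2π×0.035×1) = 0.006387 K/W
R_brass pipe wall = ln(41/35)/(2π×129×1) = 1.952×10^-4 K/W
R_vermiculite fill = ln(106/41)/(2π×0.0734×1) = 2.06 K/W
R_cellular glass = ln(156/106)/(2π×0.0493×1) = 1.247 K/W
R_outer film = 1/(h_o·2πr_oL) = 1/(20.1×2π×0.156×1) = 0.05076 K/W
R_total = 3.364 K/W
Q = ΔT/R_total = 176/3.364
Q = 52.3 W/m
T_interface = T_inner − Q·ΣR(inner→interface) = 208 − 52.3×2.066

T ≈ 99.9 °C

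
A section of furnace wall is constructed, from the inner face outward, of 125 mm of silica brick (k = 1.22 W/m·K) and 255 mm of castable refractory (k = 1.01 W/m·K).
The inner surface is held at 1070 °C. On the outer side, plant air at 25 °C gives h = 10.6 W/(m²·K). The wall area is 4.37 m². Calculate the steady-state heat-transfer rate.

Q ≈ 10200 W

Using the resistance-network approach (series):
R_silica brick = L/(kA) = 0.125/(1.22×4.37) = 0.02345 K/W
R_castable refractory = L/(kA) = 0.255/(1.01×4.37) = 0.05777 K/W
R_outer film = 1/(h_o·A) = 1/(10.6×4.37) = 0.02159 K/W
R_total = 0.1028 K/W
Q = ΔT / R_total = 1045 / 0.1028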